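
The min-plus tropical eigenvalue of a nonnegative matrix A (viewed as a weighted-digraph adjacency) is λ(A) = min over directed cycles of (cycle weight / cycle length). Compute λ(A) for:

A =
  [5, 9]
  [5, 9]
λ(A) = 5

Enumerate directed cycles and compute their means (weight / length). Sample:
  cycle 0 → 0: weight = 5, length = 1, mean = 5/1 ≈ 5.000
  cycle 1 → 1: weight = 9, length = 1, mean = 9/1 ≈ 9.000
  cycle 0 → 1 → 0: weight = 14, length = 2, mean = 14/2 ≈ 7.000
  cycle 1 → 0 → 1: weight = 14, length = 2, mean = 14/2 ≈ 7.000
Minimum mean = 5.000, attained e.g. along the cycle 0 → 0 with weight 5 and length 1. So λ(A) = 5/1 = 5.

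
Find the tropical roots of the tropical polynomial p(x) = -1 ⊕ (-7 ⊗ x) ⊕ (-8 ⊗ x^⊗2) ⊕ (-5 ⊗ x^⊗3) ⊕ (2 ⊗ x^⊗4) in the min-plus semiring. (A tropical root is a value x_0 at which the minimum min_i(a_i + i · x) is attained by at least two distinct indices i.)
Roots: {-7, -3, 1, 6}

Each tropical root is a break point of the lower envelope of the lines y = a_i + i · x (there are 5 lines, with slopes 0, 1, ..., 4). Only the lines that attain the minimum somewhere contribute to roots; other lines are dominated. Here the surviving (envelope) indices are i = 4, i = 3, i = 2, i = 1, i = 0.
Intersections between consecutive envelope lines give the roots: for adjacent envelope indices i < j the intersection is x = (a_i − a_j) / (j − i). Reading off the sorted break points: {-7, -3, 1, 6}.
Verification: at each break x_0, at least two indices attain the minimum of min_i(a_i + i · x_0).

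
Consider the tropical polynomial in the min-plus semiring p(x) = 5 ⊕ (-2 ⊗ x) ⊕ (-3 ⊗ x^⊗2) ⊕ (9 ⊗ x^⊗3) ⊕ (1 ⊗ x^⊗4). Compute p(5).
p(5) = 3

A tropical monomial a ⊗ x^⊗i evaluates to a + i · x. Evaluating each term at x = 5:
  Term 0 contributes 5 + 0 · 5 = 5
  Term 1 contributes -2 + 1 · 5 = 3
  Term 2 contributes -3 + 2 · 5 = 7
  Term 3 contributes 9 + 3 · 5 = 24
  Term 4 contributes 1 + 4 · 5 = 21
p(5) = ⊕ of these = min[5, 3, 7, 24, 21] = 3.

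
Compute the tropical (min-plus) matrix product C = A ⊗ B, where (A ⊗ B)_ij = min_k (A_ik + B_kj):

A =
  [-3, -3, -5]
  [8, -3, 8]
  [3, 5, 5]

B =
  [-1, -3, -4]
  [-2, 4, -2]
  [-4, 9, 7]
A ⊗ B =
  [-9, -6, -7]
  [-5, 1, -5]
  [1, 0, -1]

Apply the min-plus product entry-by-entry:
  C[0][0] = min over k of (A[0][0] + B[0][0] = -3 + -1 = -4, A[0][1] + B[1][0] = -3 + -2 = -5, A[0][2] + B[2][0] = -5 + -4 = -9) = -9 (attained at k = 2)
  C[0][1] = min over k of (A[0][0] + B[0][1] = -3 + -3 = -6, A[0][1] + B[1][1] = -3 + 4 = 1, A[0][2] + B[2][1] = -5 + 9 = 4) = -6 (attained at k = 0)
  C[0][2] = min over k of (A[0][0] + B[0][2] = -3 + -4 = -7, A[0][1] + B[1][2] = -3 + -2 = -5, A[0][2] + B[2][2] = -5 + 7 = 2) = -7 (attained at k = 0)
  C[1][0] = min over k of (A[1][0] + B[0][0] = 8 + -1 = 7, A[1][1] + B[1][0] = -3 + -2 = -5, A[1][2] + B[2][0] = 8 + -4 = 4) = -5 (attained at k = 1)
  C[1][1] = min over k of (A[1][0] + B[0][1] = 8 + -3 = 5, A[1][1] + B[1][1] = -3 + 4 = 1, A[1][2] + B[2][1] = 8 + 9 = 17) = 1 (attained at k = 1)
  C[1][2] = min over k of (A[1][0] + B[0][2] = 8 + -4 = 4, A[1][1] + B[1][2] = -3 + -2 = -5, A[1][2] + B[2][2] = 8 + 7 = 15) = -5 (attained at k = 1)
  C[2][0] = min over k of (A[2][0] + B[0][0] = 3 + -1 = 2, A[2][1] + B[1][0] = 5 + -2 = 3, A[2][2] + B[2][0] = 5 + -4 = 1) = 1 (attained at k = 2)
  C[2][1] = min over k of (A[2][0] + B[0][1] = 3 + -3 = 0, A[2][1] + B[1][1] = 5 + 4 = 9, A[2][2] + B[2][1] = 5 + 9 = 14) = 0 (attained at k = 0)
  C[2][2] = min over k of (A[2][0] + B[0][2] = 3 + -4 = -1, A[2][1] + B[1][2] = 5 + -2 = 3, A[2][2] + B[2][2] = 5 + 7 = 12) = -1 (attained at k = 0)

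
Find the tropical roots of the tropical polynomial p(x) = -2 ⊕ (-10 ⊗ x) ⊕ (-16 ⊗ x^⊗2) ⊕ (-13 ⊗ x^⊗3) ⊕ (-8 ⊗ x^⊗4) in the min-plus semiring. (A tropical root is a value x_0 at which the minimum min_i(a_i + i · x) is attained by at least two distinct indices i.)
Roots: {-5, -3, 6, 8}

Each tropical root is a break point of the lower envelope of the lines y = a_i + i · x (there are 5 lines, with slopes 0, 1, ..., 4). Only the lines that attain the minimum somewhere contribute to roots; other lines are dominated. Here the surviving (envelope) indices are i = 4, i = 3, i = 2, i = 1, i = 0.
Intersections between consecutive envelope lines give the roots: for adjacent envelope indices i < j the intersection is x = (a_i − a_j) / (j − i). Reading off the sorted break points: {-5, -3, 6, 8}.
Verification: at each break x_0, at least two indices attain the minimum of min_i(a_i + i · x_0).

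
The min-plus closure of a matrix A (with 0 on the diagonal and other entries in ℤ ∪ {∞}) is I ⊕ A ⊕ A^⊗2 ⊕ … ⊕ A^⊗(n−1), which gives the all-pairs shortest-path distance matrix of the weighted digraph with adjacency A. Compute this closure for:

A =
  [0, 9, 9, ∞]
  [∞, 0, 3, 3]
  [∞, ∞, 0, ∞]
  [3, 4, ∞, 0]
Closure =
  [0, 9, 9, 12]
  [6, 0, 3, 3]
  [∞, ∞, 0, ∞]
  [3, 4, 7, 0]

This is the Floyd-Warshall all-pairs shortest-path computation. For each intermediate vertex k = 0, 1, …, 3, update dist[i][j] ← min(dist[i][j], dist[i][k] + dist[k][j]). The final matrix gives, for each (i, j), the minimum total weight of any directed path from i to j (possibly empty when i = j).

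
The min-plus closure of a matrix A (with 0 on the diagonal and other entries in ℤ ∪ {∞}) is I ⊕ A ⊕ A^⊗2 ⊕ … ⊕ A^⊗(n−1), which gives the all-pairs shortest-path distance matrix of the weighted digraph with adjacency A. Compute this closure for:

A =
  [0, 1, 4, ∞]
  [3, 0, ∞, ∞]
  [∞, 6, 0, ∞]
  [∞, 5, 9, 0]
Closure =
  [0, 1, 4, ∞]
  [3, 0, 7, ∞]
  [9, 6, 0, ∞]
  [8, 5, 9, 0]

This is the Floyd-Warshall all-pairs shortest-path computation. For each intermediate vertex k = 0, 1, …, 3, update dist[i][j] ← min(dist[i][j], dist[i][k] + dist[k][j]). The final matrix gives, for each (i, j), the minimum total weight of any directed path from i to j (possibly empty when i = j).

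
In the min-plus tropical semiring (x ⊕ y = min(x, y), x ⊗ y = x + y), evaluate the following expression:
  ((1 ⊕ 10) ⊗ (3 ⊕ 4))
((1 ⊕ 10) ⊗ (3 ⊕ 4)) = 4

Expand innermost to outermost. Recall ⊕ takes the minimum of its arguments and ⊗ takes their sum. Working out the expression ((1 ⊕ 10) ⊗ (3 ⊕ 4)) gives 4.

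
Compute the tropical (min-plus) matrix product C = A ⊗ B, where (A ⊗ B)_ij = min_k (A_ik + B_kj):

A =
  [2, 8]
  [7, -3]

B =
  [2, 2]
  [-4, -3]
A ⊗ B =
  [4, 4]
  [-7, -6]

Apply the min-plus product entry-by-entry:
  C[0][0] = min over k of (A[0][0] + B[0][0] = 2 + 2 = 4, A[0][1] + B[1][0] = 8 + -4 = 4) = 4 (attained at k = 0)
  C[0][1] = min over k of (A[0][0] + B[0][1] = 2 + 2 = 4, A[0][1] + B[1][1] = 8 + -3 = 5) = 4 (attained at k = 0)
  C[1][0] = min over k of (A[1][0] + B[0][0] = 7 + 2 = 9, A[1][1] + B[1][0] = -3 + -4 = -7) = -7 (attained at k = 1)
  C[1][1] = min over k of (A[1][0] + B[0][1] = 7 + 2 = 9, A[1][1] + B[1][1] = -3 + -3 = -6) = -6 (attained at k = 1)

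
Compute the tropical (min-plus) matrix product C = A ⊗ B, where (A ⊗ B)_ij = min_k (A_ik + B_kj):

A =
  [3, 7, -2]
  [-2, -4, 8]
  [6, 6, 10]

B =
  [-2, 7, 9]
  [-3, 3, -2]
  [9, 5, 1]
A ⊗ B =
  [1, 3, -1]
  [-7, -1, -6]
  [3, 9, 4]

Apply the min-plus product entry-by-entry:
  C[0][0] = min over k of (A[0][0] + B[0][0] = 3 + -2 = 1, A[0][1] + B[1][0] = 7 + -3 = 4, A[0][2] + B[2][0] = -2 + 9 = 7) = 1 (attained at k = 0)
  C[0][1] = min over k of (A[0][0] + B[0][1] = 3 + 7 = 10, A[0][1] + B[1][1] = 7 + 3 = 10, A[0][2] + B[2][1] = -2 + 5 = 3) = 3 (attained at k = 2)
  C[0][2] = min over k of (A[0][0] + B[0][2] = 3 + 9 = 12, A[0][1] + B[1][2] = 7 + -2 = 5, A[0][2] + B[2][2] = -2 + 1 = -1) = -1 (attained at k = 2)
  C[1][0] = min over k of (A[1][0] + B[0][0] = -2 + -2 = -4, A[1][1] + B[1][0] = -4 + -3 = -7, A[1][2] + B[2][0] = 8 + 9 = 17) = -7 (attained at k = 1)
  C[1][1] = min over k of (A[1][0] + B[0][1] = -2 + 7 = 5, A[1][1] + B[1][1] = -4 + 3 = -1, A[1][2] + B[2][1] = 8 + 5 = 13) = -1 (attained at k = 1)
  C[1][2] = min over k of (A[1][0] + B[0][2] = -2 + 9 = 7, A[1][1] + B[1][2] = -4 + -2 = -6, A[1][2] + B[2][2] = 8 + 1 = 9) = -6 (attained at k = 1)
  C[2][0] = min over k of (A[2][0] + B[0][0] = 6 + -2 = 4, A[2][1] + B[1][0] = 6 + -3 = 3, A[2][2] + B[2][0] = 10 + 9 = 19) = 3 (attained at k = 1)
  C[2][1] = min over k of (A[2][0] + B[0][1] = 6 + 7 = 13, A[2][1] + B[1][1] = 6 + 3 = 9, A[2][2] + B[2][1] = 10 + 5 = 15) = 9 (attained at k = 1)
  C[2][2] = min over k of (A[2][0] + B[0][2] = 6 + 9 = 15, A[2][1] + B[1][2] = 6 + -2 = 4, A[2][2] + B[2][2] = 10 + 1 = 11) = 4 (attained at k = 1)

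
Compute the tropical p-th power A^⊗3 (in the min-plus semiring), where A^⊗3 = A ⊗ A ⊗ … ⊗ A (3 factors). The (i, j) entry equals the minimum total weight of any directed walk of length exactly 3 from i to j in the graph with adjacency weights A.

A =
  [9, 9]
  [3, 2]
A^⊗3 =
  [14, 13]
  [7, 6]

Each entry (A^⊗3)_ij equals the minimum over all length-3 walks i = v_0 → v_1 → … → v_3 = j of Σ_t A[v_t][v_{t+1}]. For example, for (i, j) = (0, 1) we minimise over 4 possible intermediate vertex sequences; the minimum is 13, attained along the walk 0 → 1 → 1 → 1.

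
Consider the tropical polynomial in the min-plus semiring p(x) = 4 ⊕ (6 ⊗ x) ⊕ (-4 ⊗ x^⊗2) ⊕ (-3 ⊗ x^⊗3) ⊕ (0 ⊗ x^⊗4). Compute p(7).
p(7) = 4

A tropical monomial a ⊗ x^⊗i evaluates to a + i · x. Evaluating each term at x = 7:
  Term 0 contributes 4 + 0 · 7 = 4
  Term 1 contributes 6 + 1 · 7 = 13
  Term 2 contributes -4 + 2 · 7 = 10
  Term 3 contributes -3 + 3 · 7 = 18
  Term 4 contributes 0 + 4 · 7 = 28
p(7) = ⊕ of these = min[4, 13, 10, 18, 28] = 4.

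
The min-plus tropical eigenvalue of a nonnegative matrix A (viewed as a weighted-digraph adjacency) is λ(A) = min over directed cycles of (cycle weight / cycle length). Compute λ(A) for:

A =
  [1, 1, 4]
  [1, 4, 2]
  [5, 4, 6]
λ(A) = 1

Enumerate directed cycles and compute their means (weight / length). Sample:
  cycle 0 → 0: weight = 1, length = 1, mean = 1/1 ≈ 1.000
  cycle 1 → 1: weight = 4, length = 1, mean = 4/1 ≈ 4.000
  cycle 2 → 2: weight = 6, length = 1, mean = 6/1 ≈ 6.000
  cycle 0 → 1 → 0: weight = 2, length = 2, mean = 2/2 ≈ 1.000
  cycle 0 → 2 → 0: weight = 9, length = 2, mean = 9/2 ≈ 4.500
  cycle 1 → 0 → 1: weight = 2, length = 2, mean = 2/2 ≈ 1.000
Minimum mean = 1.000, attained e.g. along the cycle 0 → 0 with weight 1 and length 1. So λ(A) = 1/1 = 1.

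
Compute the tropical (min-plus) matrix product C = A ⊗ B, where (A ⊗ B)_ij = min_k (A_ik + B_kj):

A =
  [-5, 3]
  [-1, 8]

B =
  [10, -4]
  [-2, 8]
A ⊗ B =
  [1, -9]
  [6, -5]

Apply the min-plus product entry-by-entry:
  C[0][0] = min over k of (A[0][0] + B[0][0] = -5 + 10 = 5, A[0][1] + B[1][0] = 3 + -2 = 1) = 1 (attained at k = 1)
  C[0][1] = min over k of (A[0][0] + B[0][1] = -5 + -4 = -9, A[0][1] + B[1][1] = 3 + 8 = 11) = -9 (attained at k = 0)
  C[1][0] = min over k of (A[1][0] + B[0][0] = -1 + 10 = 9, A[1][1] + B[1][0] = 8 + -2 = 6) = 6 (attained at k = 1)
  C[1][1] = min over k of (A[1][0] + B[0][1] = -1 + -4 = -5, A[1][1] + B[1][1] = 8 + 8 = 16) = -5 (attained at k = 0)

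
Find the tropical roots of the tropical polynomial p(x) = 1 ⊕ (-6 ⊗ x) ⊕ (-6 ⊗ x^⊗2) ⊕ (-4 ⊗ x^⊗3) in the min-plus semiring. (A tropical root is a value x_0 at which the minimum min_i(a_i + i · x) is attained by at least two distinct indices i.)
Roots: {-2, 0, 7}

Each tropical root is a break point of the lower envelope of the lines y = a_i + i · x (there are 4 lines, with slopes 0, 1, ..., 3). Only the lines that attain the minimum somewhere contribute to roots; other lines are dominated. Here the surviving (envelope) indices are i = 3, i = 2, i = 1, i = 0.
Intersections between consecutive envelope lines give the roots: for adjacent envelope indices i < j the intersection is x = (a_i − a_j) / (j − i). Reading off the sorted break points: {-2, 0, 7}.
Verification: at each break x_0, at least two indices attain the minimum of min_i(a_i + i · x_0).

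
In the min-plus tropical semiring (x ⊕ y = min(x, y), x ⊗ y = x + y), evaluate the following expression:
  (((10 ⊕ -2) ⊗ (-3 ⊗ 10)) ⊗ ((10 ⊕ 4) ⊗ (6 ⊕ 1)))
(((10 ⊕ -2) ⊗ (-3 ⊗ 10)) ⊗ ((10 ⊕ 4) ⊗ (6 ⊕ 1))) = 10

Expand innermost to outermost. Recall ⊕ takes the minimum of its arguments and ⊗ takes their sum. Working out the expression (((10 ⊕ -2) ⊗ (-3 ⊗ 10)) ⊗ ((10 ⊕ 4) ⊗ (6 ⊕ 1))) gives 10.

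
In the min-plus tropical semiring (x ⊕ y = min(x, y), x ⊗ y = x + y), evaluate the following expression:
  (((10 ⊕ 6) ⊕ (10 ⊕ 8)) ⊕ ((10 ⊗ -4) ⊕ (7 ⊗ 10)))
(((10 ⊕ 6) ⊕ (10 ⊕ 8)) ⊕ ((10 ⊗ -4) ⊕ (7 ⊗ 10))) = 6

Expand innermost to outermost. Recall ⊕ takes the minimum of its arguments and ⊗ takes their sum. Working out the expression (((10 ⊕ 6) ⊕ (10 ⊕ 8)) ⊕ ((10 ⊗ -4) ⊕ (7 ⊗ 10))) gives 6.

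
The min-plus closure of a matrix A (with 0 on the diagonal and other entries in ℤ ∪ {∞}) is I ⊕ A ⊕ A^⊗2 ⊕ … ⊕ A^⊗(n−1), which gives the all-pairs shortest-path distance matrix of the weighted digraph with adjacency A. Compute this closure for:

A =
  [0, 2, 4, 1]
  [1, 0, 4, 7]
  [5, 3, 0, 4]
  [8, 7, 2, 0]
Closure =
  [0, 2, 3, 1]
  [1, 0, 4, 2]
  [4, 3, 0, 4]
  [6, 5, 2, 0]

This is the Floyd-Warshall all-pairs shortest-path computation. For each intermediate vertex k = 0, 1, …, 3, update dist[i][j] ← min(dist[i][j], dist[i][k] + dist[k][j]). The final matrix gives, for each (i, j), the minimum total weight of any directed path from i to j (possibly empty when i = j).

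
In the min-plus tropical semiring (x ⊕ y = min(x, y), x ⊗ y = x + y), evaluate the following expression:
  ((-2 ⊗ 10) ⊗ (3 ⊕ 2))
((-2 ⊗ 10) ⊗ (3 ⊕ 2)) = 10

Expand innermost to outermost. Recall ⊕ takes the minimum of its arguments and ⊗ takes their sum. Working out the expression ((-2 ⊗ 10) ⊗ (3 ⊕ 2)) gives 10.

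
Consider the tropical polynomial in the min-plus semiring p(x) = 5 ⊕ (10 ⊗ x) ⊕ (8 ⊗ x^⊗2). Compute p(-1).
p(-1) = 5

A tropical monomial a ⊗ x^⊗i evaluates to a + i · x. Evaluating each term at x = -1:
  Term 0 contributes 5 + 0 · -1 = 5
  Term 1 contributes 10 + 1 · -1 = 9
  Term 2 contributes 8 + 2 · -1 = 6
p(-1) = ⊕ of these = min[5, 9, 6] = 5.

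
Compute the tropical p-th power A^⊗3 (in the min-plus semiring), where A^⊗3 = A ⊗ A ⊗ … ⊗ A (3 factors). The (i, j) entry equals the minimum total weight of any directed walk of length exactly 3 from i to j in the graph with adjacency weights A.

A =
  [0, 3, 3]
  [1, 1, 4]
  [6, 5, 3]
A^⊗3 =
  [0, 3, 3]
  [1, 3, 4]
  [6, 7, 9]

Each entry (A^⊗3)_ij equals the minimum over all length-3 walks i = v_0 → v_1 → … → v_3 = j of Σ_t A[v_t][v_{t+1}]. For example, for (i, j) = (0, 2) we minimise over 9 possible intermediate vertex sequences; the minimum is 3, attained along the walk 0 → 0 → 0 → 2.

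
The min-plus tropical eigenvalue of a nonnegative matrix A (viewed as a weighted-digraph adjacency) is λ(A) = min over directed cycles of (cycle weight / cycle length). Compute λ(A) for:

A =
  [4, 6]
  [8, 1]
λ(A) = 1

Enumerate directed cycles and compute their means (weight / length). Sample:
  cycle 0 → 0: weight = 4, length = 1, mean = 4/1 ≈ 4.000
  cycle 1 → 1: weight = 1, length = 1, mean = 1/1 ≈ 1.000
  cycle 0 → 1 → 0: weight = 14, length = 2, mean = 14/2 ≈ 7.000
  cycle 1 → 0 → 1: weight = 14, length = 2, mean = 14/2 ≈ 7.000
Minimum mean = 1.000, attained e.g. along the cycle 1 → 1 with weight 1 and length 1. So λ(A) = 1/1 = 1.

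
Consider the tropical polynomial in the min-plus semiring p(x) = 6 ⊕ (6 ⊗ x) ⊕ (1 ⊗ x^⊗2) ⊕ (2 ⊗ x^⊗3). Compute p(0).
p(0) = 1

A tropical monomial a ⊗ x^⊗i evaluates to a + i · x. Evaluating each term at x = 0:
  Term 0 contributes 6 + 0 · 0 = 6
  Term 1 contributes 6 + 1 · 0 = 6
  Term 2 contributes 1 + 2 · 0 = 1
  Term 3 contributes 2 + 3 · 0 = 2
p(0) = ⊕ of these = min[6, 6, 1, 2] = 1.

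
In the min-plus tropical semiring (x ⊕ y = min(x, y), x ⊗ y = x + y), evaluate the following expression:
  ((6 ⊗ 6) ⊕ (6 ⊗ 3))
((6 ⊗ 6) ⊕ (6 ⊗ 3)) = 9

Expand innermost to outermost. Recall ⊕ takes the minimum of its arguments and ⊗ takes their sum. Working out the expression ((6 ⊗ 6) ⊕ (6 ⊗ 3)) gives 9.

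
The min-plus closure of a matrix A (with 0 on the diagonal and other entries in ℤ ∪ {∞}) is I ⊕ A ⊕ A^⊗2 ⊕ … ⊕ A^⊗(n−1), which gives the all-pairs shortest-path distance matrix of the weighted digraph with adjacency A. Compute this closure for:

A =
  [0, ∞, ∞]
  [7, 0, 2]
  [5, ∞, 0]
Closure =
  [0, ∞, ∞]
  [7, 0, 2]
  [5, ∞, 0]

This is the Floyd-Warshall all-pairs shortest-path computation. For each intermediate vertex k = 0, 1, …, 2, update dist[i][j] ← min(dist[i][j], dist[i][k] + dist[k][j]). The final matrix gives, for each (i, j), the minimum total weight of any directed path from i to j (possibly empty when i = j).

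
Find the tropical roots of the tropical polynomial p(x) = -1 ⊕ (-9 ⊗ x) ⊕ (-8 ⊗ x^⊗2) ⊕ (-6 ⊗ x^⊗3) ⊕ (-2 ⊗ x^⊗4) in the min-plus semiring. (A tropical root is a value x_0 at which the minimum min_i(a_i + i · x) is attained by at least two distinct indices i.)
Roots: {-4, -2, -1, 8}

Each tropical root is a break point of the lower envelope of the lines y = a_i + i · x (there are 5 lines, with slopes 0, 1, ..., 4). Only the lines that attain the minimum somewhere contribute to roots; other lines are dominated. Here the surviving (envelope) indices are i = 4, i = 3, i = 2, i = 1, i = 0.
Intersections between consecutive envelope lines give the roots: for adjacent envelope indices i < j the intersection is x = (a_i − a_j) / (j − i). Reading off the sorted break points: {-4, -2, -1, 8}.
Verification: at each break x_0, at least two indices attain the minimum of min_i(a_i + i · x_0).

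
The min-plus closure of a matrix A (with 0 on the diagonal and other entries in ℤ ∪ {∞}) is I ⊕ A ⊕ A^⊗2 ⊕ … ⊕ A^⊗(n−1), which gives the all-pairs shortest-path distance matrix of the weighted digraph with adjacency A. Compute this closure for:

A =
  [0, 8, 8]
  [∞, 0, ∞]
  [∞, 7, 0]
Closure =
  [0, 8, 8]
  [∞, 0, ∞]
  [∞, 7, 0]

This is the Floyd-Warshall all-pairs shortest-path computation. For each intermediate vertex k = 0, 1, …, 2, update dist[i][j] ← min(dist[i][j], dist[i][k] + dist[k][j]). The final matrix gives, for each (i, j), the minimum total weight of any directed path from i to j (possibly empty when i = j).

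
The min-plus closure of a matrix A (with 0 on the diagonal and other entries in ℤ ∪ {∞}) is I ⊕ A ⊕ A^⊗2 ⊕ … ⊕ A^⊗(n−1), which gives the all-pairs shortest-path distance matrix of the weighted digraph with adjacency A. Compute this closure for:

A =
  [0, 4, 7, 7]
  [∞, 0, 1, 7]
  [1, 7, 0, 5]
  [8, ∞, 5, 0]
Closure =
  [0, 4, 5, 7]
  [2, 0, 1, 6]
  [1, 5, 0, 5]
  [6, 10, 5, 0]

This is the Floyd-Warshall all-pairs shortest-path computation. For each intermediate vertex k = 0, 1, …, 3, update dist[i][j] ← min(dist[i][j], dist[i][k] + dist[k][j]). The final matrix gives, for each (i, j), the minimum total weight of any directed path from i to j (possibly empty when i = j).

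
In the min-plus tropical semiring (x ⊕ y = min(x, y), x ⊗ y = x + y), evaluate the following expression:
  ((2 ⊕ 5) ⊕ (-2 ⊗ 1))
((2 ⊕ 5) ⊕ (-2 ⊗ 1)) = -1

Expand innermost to outermost. Recall ⊕ takes the minimum of its arguments and ⊗ takes their sum. Working out the expression ((2 ⊕ 5) ⊕ (-2 ⊗ 1)) gives -1.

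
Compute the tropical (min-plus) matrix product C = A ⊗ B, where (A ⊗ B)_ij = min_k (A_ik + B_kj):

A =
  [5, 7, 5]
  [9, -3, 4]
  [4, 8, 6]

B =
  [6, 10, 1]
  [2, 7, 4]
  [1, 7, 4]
A ⊗ B =
  [6, 12, 6]
  [-1, 4, 1]
  [7, 13, 5]

Apply the min-plus product entry-by-entry:
  C[0][0] = min over k of (A[0][0] + B[0][0] = 5 + 6 = 11, A[0][1] + B[1][0] = 7 + 2 = 9, A[0][2] + B[2][0] = 5 + 1 = 6) = 6 (attained at k = 2)
  C[0][1] = min over k of (A[0][0] + B[0][1] = 5 + 10 = 15, A[0][1] + B[1][1] = 7 + 7 = 14, A[0][2] + B[2][1] = 5 + 7 = 12) = 12 (attained at k = 2)
  C[0][2] = min over k of (A[0][0] + B[0][2] = 5 + 1 = 6, A[0][1] + B[1][2] = 7 + 4 = 11, A[0][2] + B[2][2] = 5 + 4 = 9) = 6 (attained at k = 0)
  C[1][0] = min over k of (A[1][0] + B[0][0] = 9 + 6 = 15, A[1][1] + B[1][0] = -3 + 2 = -1, A[1][2] + B[2][0] = 4 + 1 = 5) = -1 (attained at k = 1)
  C[1][1] = min over k of (A[1][0] + B[0][1] = 9 + 10 = 19, A[1][1] + B[1][1] = -3 + 7 = 4, A[1][2] + B[2][1] = 4 + 7 = 11) = 4 (attained at k = 1)
  C[1][2] = min over k of (A[1][0] + B[0][2] = 9 + 1 = 10, A[1][1] + B[1][2] = -3 + 4 = 1, A[1][2] + B[2][2] = 4 + 4 = 8) = 1 (attained at k = 1)
  C[2][0] = min over k of (A[2][0] + B[0][0] = 4 + 6 = 10, A[2][1] + B[1][0] = 8 + 2 = 10, A[2][2] + B[2][0] = 6 + 1 = 7) = 7 (attained at k = 2)
  C[2][1] = min over k of (A[2][0] + B[0][1] = 4 + 10 = 14, A[2][1] + B[1][1] = 8 + 7 = 15, A[2][2] + B[2][1] = 6 + 7 = 13) = 13 (attained at k = 2)
  C[2][2] = min over k of (A[2][0] + B[0][2] = 4 + 1 = 5, A[2][1] + B[1][2] = 8 + 4 = 12, A[2][2] + B[2][2] = 6 + 4 = 10) = 5 (attained at k = 0)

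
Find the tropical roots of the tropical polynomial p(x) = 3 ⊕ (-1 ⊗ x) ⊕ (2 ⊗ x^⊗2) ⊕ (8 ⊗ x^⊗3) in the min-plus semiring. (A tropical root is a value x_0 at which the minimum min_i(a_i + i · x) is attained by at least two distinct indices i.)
Roots: {-6, -3, 4}

Each tropical root is a break point of the lower envelope of the lines y = a_i + i · x (there are 4 lines, with slopes 0, 1, ..., 3). Only the lines that attain the minimum somewhere contribute to roots; other lines are dominated. Here the surviving (envelope) indices are i = 3, i = 2, i = 1, i = 0.
Intersections between consecutive envelope lines give the roots: for adjacent envelope indices i < j the intersection is x = (a_i − a_j) / (j − i). Reading off the sorted break points: {-6, -3, 4}.
Verification: at each break x_0, at least two indices attain the minimum of min_i(a_i + i · x_0).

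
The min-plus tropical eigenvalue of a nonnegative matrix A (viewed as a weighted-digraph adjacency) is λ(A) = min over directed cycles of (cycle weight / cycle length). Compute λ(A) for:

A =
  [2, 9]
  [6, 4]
λ(A) = 2

Enumerate directed cycles and compute their means (weight / length). Sample:
  cycle 0 → 0: weight = 2, length = 1, mean = 2/1 ≈ 2.000
  cycle 1 → 1: weight = 4, length = 1, mean = 4/1 ≈ 4.000
  cycle 0 → 1 → 0: weight = 15, length = 2, mean = 15/2 ≈ 7.500
  cycle 1 → 0 → 1: weight = 15, length = 2, mean = 15/2 ≈ 7.500
Minimum mean = 2.000, attained e.g. along the cycle 0 → 0 with weight 2 and length 1. So λ(A) = 2/1 = 2.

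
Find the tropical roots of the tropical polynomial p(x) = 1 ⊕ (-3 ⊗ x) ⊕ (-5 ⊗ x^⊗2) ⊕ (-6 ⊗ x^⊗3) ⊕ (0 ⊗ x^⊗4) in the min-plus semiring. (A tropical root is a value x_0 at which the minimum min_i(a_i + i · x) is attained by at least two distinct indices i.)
Roots: {-6, 1, 2, 4}

Each tropical root is a break point of the lower envelope of the lines y = a_i + i · x (there are 5 lines, with slopes 0, 1, ..., 4). Only the lines that attain the minimum somewhere contribute to roots; other lines are dominated. Here the surviving (envelope) indices are i = 4, i = 3, i = 2, i = 1, i = 0.
Intersections between consecutive envelope lines give the roots: for adjacent envelope indices i < j the intersection is x = (a_i − a_j) / (j − i). Reading off the sorted break points: {-6, 1, 2, 4}.
Verification: at each break x_0, at least two indices attain the minimum of min_i(a_i + i · x_0).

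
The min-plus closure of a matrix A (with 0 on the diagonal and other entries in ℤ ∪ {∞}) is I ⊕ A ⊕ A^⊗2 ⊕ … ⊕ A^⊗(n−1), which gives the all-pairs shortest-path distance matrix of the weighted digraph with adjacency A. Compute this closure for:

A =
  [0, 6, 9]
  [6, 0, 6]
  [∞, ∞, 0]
Closure =
  [0, 6, 9]
  [6, 0, 6]
  [∞, ∞, 0]

This is the Floyd-Warshall all-pairs shortest-path computation. For each intermediate vertex k = 0, 1, …, 2, update dist[i][j] ← min(dist[i][j], dist[i][k] + dist[k][j]). The final matrix gives, for each (i, j), the minimum total weight of any directed path from i to j (possibly empty when i = j).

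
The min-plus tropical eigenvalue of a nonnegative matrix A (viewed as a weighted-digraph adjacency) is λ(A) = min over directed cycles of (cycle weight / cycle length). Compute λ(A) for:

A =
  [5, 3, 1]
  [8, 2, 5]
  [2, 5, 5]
λ(A) = 3/2

Enumerate directed cycles and compute their means (weight / length). Sample:
  cycle 0 → 0: weight = 5, length = 1, mean = 5/1 ≈ 5.000
  cycle 1 → 1: weight = 2, length = 1, mean = 2/1 ≈ 2.000
  cycle 2 → 2: weight = 5, length = 1, mean = 5/1 ≈ 5.000
  cycle 0 → 1 → 0: weight = 11, length = 2, mean = 11/2 ≈ 5.500
  cycle 0 → 2 → 0: weight = 3, length = 2, mean = 3/2 ≈ 1.500
  cycle 1 → 0 → 1: weight = 11, length = 2, mean = 11/2 ≈ 5.500
Minimum mean = 1.500, attained e.g. along the cycle 0 → 2 → 0 with weight 3 and length 2. So λ(A) = 3/2 = 3/2.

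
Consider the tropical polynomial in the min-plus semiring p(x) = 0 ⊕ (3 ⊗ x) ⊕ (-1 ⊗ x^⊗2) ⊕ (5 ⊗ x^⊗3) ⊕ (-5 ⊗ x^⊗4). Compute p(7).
p(7) = 0

A tropical monomial a ⊗ x^⊗i evaluates to a + i · x. Evaluating each term at x = 7:
  Term 0 contributes 0 + 0 · 7 = 0
  Term 1 contributes 3 + 1 · 7 = 10
  Term 2 contributes -1 + 2 · 7 = 13
  Term 3 contributes 5 + 3 · 7 = 26
  Term 4 contributes -5 + 4 · 7 = 23
p(7) = ⊕ of these = min[0, 10, 13, 26, 23] = 0.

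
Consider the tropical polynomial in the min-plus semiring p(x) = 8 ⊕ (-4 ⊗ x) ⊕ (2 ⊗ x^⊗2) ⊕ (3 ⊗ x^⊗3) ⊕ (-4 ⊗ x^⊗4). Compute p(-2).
p(-2) = -12

A tropical monomial a ⊗ x^⊗i evaluates to a + i · x. Evaluating each term at x = -2:
  Term 0 contributes 8 + 0 · -2 = 8
  Term 1 contributes -4 + 1 · -2 = -6
  Term 2 contributes 2 + 2 · -2 = -2
  Term 3 contributes 3 + 3 · -2 = -3
  Term 4 contributes -4 + 4 · -2 = -12
p(-2) = ⊕ of these = min[8, -6, -2, -3, -12] = -12.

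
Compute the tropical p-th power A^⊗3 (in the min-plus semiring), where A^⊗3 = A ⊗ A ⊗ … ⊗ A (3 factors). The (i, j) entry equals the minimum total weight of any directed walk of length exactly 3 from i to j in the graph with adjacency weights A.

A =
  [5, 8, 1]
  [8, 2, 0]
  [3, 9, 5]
A^⊗3 =
  [9, 12, 5]
  [5, 6, 4]
  [7, 13, 9]

Each entry (A^⊗3)_ij equals the minimum over all length-3 walks i = v_0 → v_1 → … → v_3 = j of Σ_t A[v_t][v_{t+1}]. For example, for (i, j) = (0, 2) we minimise over 9 possible intermediate vertex sequences; the minimum is 5, attained along the walk 0 → 2 → 0 → 2.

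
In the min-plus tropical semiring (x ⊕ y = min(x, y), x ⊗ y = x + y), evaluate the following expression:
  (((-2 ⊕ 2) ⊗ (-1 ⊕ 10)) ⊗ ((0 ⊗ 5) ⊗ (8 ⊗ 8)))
(((-2 ⊕ 2) ⊗ (-1 ⊕ 10)) ⊗ ((0 ⊗ 5) ⊗ (8 ⊗ 8))) = 18

Expand innermost to outermost. Recall ⊕ takes the minimum of its arguments and ⊗ takes their sum. Working out the expression (((-2 ⊕ 2) ⊗ (-1 ⊕ 10)) ⊗ ((0 ⊗ 5) ⊗ (8 ⊗ 8))) gives 18.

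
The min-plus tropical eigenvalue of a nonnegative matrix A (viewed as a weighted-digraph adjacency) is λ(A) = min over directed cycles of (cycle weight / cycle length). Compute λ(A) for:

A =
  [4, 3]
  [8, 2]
λ(A) = 2

Enumerate directed cycles and compute their means (weight / length). Sample:
  cycle 0 → 0: weight = 4, length = 1, mean = 4/1 ≈ 4.000
  cycle 1 → 1: weight = 2, length = 1, mean = 2/1 ≈ 2.000
  cycle 0 → 1 → 0: weight = 11, length = 2, mean = 11/2 ≈ 5.500
  cycle 1 → 0 → 1: weight = 11, length = 2, mean = 11/2 ≈ 5.500
Minimum mean = 2.000, attained e.g. along the cycle 1 → 1 with weight 2 and length 1. So λ(A) = 2/1 = 2.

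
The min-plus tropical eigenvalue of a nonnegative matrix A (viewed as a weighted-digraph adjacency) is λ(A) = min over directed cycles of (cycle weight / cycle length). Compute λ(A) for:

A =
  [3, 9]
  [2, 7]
λ(A) = 3

Enumerate directed cycles and compute their means (weight / length). Sample:
  cycle 0 → 0: weight = 3, length = 1, mean = 3/1 ≈ 3.000
  cycle 1 → 1: weight = 7, length = 1, mean = 7/1 ≈ 7.000
  cycle 0 → 1 → 0: weight = 11, length = 2, mean = 11/2 ≈ 5.500
  cycle 1 → 0 → 1: weight = 11, length = 2, mean = 11/2 ≈ 5.500
Minimum mean = 3.000, attained e.g. along the cycle 0 → 0 with weight 3 and length 1. So λ(A) = 3/1 = 3.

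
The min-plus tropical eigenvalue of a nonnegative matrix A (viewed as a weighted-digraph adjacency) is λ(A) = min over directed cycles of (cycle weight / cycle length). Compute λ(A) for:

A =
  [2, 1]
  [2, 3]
λ(A) = 3/2

Enumerate directed cycles and compute their means (weight / length). Sample:
  cycle 0 → 0: weight = 2, length = 1, mean = 2/1 ≈ 2.000
  cycle 1 → 1: weight = 3, length = 1, mean = 3/1 ≈ 3.000
  cycle 0 → 1 → 0: weight = 3, length = 2, mean = 3/2 ≈ 1.500
  cycle 1 → 0 → 1: weight = 3, length = 2, mean = 3/2 ≈ 1.500
Minimum mean = 1.500, attained e.g. along the cycle 0 → 1 → 0 with weight 3 and length 2. So λ(A) = 3/2 = 3/2.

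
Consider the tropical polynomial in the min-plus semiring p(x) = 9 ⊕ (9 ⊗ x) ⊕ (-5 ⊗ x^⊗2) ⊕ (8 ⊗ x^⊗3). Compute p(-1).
p(-1) = -7

A tropical monomial a ⊗ x^⊗i evaluates to a + i · x. Evaluating each term at x = -1:
  Term 0 contributes 9 + 0 · -1 = 9
  Term 1 contributes 9 + 1 · -1 = 8
  Term 2 contributes -5 + 2 · -1 = -7
  Term 3 contributes 8 + 3 · -1 = 5
p(-1) = ⊕ of these = min[9, 8, -7, 5] = -7.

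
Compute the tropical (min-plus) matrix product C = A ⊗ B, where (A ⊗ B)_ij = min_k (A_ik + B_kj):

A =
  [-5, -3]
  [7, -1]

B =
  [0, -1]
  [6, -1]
A ⊗ B =
  [-5, -6]
  [5, -2]

Apply the min-plus product entry-by-entry:
  C[0][0] = min over k of (A[0][0] + B[0][0] = -5 + 0 = -5, A[0][1] + B[1][0] = -3 + 6 = 3) = -5 (attained at k = 0)
  C[0][1] = min over k of (A[0][0] + B[0][1] = -5 + -1 = -6, A[0][1] + B[1][1] = -3 + -1 = -4) = -6 (attained at k = 0)
  C[1][0] = min over k of (A[1][0] + B[0][0] = 7 + 0 = 7, A[1][1] + B[1][0] = -1 + 6 = 5) = 5 (attained at k = 1)
  C[1][1] = min over k of (A[1][0] + B[0][1] = 7 + -1 = 6, A[1][1] + B[1][1] = -1 + -1 = -2) = -2 (attained at k = 1)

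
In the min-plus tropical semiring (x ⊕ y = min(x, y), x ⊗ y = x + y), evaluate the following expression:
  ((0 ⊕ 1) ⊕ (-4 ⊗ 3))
((0 ⊕ 1) ⊕ (-4 ⊗ 3)) = -1

Expand innermost to outermost. Recall ⊕ takes the minimum of its arguments and ⊗ takes their sum. Working out the expression ((0 ⊕ 1) ⊕ (-4 ⊗ 3)) gives -1.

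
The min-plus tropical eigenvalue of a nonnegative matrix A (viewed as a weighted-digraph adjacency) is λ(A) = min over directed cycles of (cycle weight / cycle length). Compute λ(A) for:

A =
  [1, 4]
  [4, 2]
λ(A) = 1

Enumerate directed cycles and compute their means (weight / length). Sample:
  cycle 0 → 0: weight = 1, length = 1, mean = 1/1 ≈ 1.000
  cycle 1 → 1: weight = 2, length = 1, mean = 2/1 ≈ 2.000
  cycle 0 → 1 → 0: weight = 8, length = 2, mean = 8/2 ≈ 4.000
  cycle 1 → 0 → 1: weight = 8, length = 2, mean = 8/2 ≈ 4.000
Minimum mean = 1.000, attained e.g. along the cycle 0 → 0 with weight 1 and length 1. So λ(A) = 1/1 = 1.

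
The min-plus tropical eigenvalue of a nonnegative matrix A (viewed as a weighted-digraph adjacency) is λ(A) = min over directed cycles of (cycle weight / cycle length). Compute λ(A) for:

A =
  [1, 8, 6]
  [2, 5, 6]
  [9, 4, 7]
λ(A) = 1

Enumerate directed cycles and compute their means (weight / length). Sample:
  cycle 0 → 0: weight = 1, length = 1, mean = 1/1 ≈ 1.000
  cycle 1 → 1: weight = 5, length = 1, mean = 5/1 ≈ 5.000
  cycle 2 → 2: weight = 7, length = 1, mean = 7/1 ≈ 7.000
  cycle 0 → 1 → 0: weight = 10, length = 2, mean = 10/2 ≈ 5.000
  cycle 0 → 2 → 0: weight = 15, length = 2, mean = 15/2 ≈ 7.500
  cycle 1 → 0 → 1: weight = 10, length = 2, mean = 10/2 ≈ 5.000
Minimum mean = 1.000, attained e.g. along the cycle 0 → 0 with weight 1 and length 1. So λ(A) = 1/1 = 1.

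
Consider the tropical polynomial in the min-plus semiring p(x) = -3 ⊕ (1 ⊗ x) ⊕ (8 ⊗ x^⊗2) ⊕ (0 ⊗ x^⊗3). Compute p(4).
p(4) = -3

A tropical monomial a ⊗ x^⊗i evaluates to a + i · x. Evaluating each term at x = 4:
  Term 0 contributes -3 + 0 · 4 = -3
  Term 1 contributes 1 + 1 · 4 = 5
  Term 2 contributes 8 + 2 · 4 = 16
  Term 3 contributes 0 + 3 · 4 = 12
p(4) = ⊕ of these = min[-3, 5, 16, 12] = -3.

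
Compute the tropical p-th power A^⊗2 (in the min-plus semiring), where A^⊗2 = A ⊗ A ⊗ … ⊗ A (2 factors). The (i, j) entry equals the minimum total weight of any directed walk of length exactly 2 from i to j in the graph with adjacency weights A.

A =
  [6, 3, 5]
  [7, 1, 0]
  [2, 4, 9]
A^⊗2 =
  [7, 4, 3]
  [2, 2, 1]
  [8, 5, 4]

Each entry (A^⊗2)_ij equals the minimum over all length-2 walks i = v_0 → v_1 → … → v_2 = j of Σ_t A[v_t][v_{t+1}]. For example, for (i, j) = (0, 2) we minimise over 3 possible intermediate vertex sequences; the minimum is 3, attained along the walk 0 → 1 → 2.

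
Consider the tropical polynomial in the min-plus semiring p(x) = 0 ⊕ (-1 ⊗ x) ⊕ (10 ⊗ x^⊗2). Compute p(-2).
p(-2) = -3

A tropical monomial a ⊗ x^⊗i evaluates to a + i · x. Evaluating each term at x = -2:
  Term 0 contributes 0 + 0 · -2 = 0
  Term 1 contributes -1 + 1 · -2 = -3
  Term 2 contributes 10 + 2 · -2 = 6
p(-2) = ⊕ of these = min[0, -3, 6] = -3.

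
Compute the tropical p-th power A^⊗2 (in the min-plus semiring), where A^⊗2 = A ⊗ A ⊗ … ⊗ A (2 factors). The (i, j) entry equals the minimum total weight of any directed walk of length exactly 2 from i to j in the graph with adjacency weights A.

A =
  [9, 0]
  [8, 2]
A^⊗2 =
  [8, 2]
  [10, 4]

Each entry (A^⊗2)_ij equals the minimum over all length-2 walks i = v_0 → v_1 → … → v_2 = j of Σ_t A[v_t][v_{t+1}]. For example, for (i, j) = (0, 1) we minimise over 2 possible intermediate vertex sequences; the minimum is 2, attained along the walk 0 → 1 → 1.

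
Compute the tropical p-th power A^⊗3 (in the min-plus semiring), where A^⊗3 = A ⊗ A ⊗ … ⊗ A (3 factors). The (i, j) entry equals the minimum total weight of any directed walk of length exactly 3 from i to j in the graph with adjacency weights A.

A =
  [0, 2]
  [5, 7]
A^⊗3 =
  [0, 2]
  [5, 7]

Each entry (A^⊗3)_ij equals the minimum over all length-3 walks i = v_0 → v_1 → … → v_3 = j of Σ_t A[v_t][v_{t+1}]. For example, for (i, j) = (0, 1) we minimise over 4 possible intermediate vertex sequences; the minimum is 2, attained along the walk 0 → 0 → 0 → 1.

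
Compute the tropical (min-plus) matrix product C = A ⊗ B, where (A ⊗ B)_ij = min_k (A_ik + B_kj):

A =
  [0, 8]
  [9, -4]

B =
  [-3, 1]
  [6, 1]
A ⊗ B =
  [-3, 1]
  [2, -3]

Apply the min-plus product entry-by-entry:
  C[0][0] = min over k of (A[0][0] + B[0][0] = 0 + -3 = -3, A[0][1] + B[1][0] = 8 + 6 = 14) = -3 (attained at k = 0)
  C[0][1] = min over k of (A[0][0] + B[0][1] = 0 + 1 = 1, A[0][1] + B[1][1] = 8 + 1 = 9) = 1 (attained at k = 0)
  C[1][0] = min over k of (A[1][0] + B[0][0] = 9 + -3 = 6, A[1][1] + B[1][0] = -4 + 6 = 2) = 2 (attained at k = 1)
  C[1][1] = min over k of (A[1][0] + B[0][1] = 9 + 1 = 10, A[1][1] + B[1][1] = -4 + 1 = -3) = -3 (attained at k = 1)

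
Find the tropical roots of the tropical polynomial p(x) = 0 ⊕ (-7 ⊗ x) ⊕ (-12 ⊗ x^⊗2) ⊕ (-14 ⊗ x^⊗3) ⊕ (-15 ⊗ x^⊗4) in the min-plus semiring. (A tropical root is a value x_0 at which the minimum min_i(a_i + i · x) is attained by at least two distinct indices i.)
Roots: {1, 2, 5, 7}

Each tropical root is a break point of the lower envelope of the lines y = a_i + i · x (there are 5 lines, with slopes 0, 1, ..., 4). Only the lines that attain the minimum somewhere contribute to roots; other lines are dominated. Here the surviving (envelope) indices are i = 4, i = 3, i = 2, i = 1, i = 0.
Intersections between consecutive envelope lines give the roots: for adjacent envelope indices i < j the intersection is x = (a_i − a_j) / (j − i). Reading off the sorted break points: {1, 2, 5, 7}.
Verification: at each break x_0, at least two indices attain the minimum of min_i(a_i + i · x_0).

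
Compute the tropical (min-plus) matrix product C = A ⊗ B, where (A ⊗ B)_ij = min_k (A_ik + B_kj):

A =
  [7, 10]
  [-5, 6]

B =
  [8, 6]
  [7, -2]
A ⊗ B =
  [15, 8]
  [3, 1]

Apply the min-plus product entry-by-entry:
  C[0][0] = min over k of (A[0][0] + B[0][0] = 7 + 8 = 15, A[0][1] + B[1][0] = 10 + 7 = 17) = 15 (attained at k = 0)
  C[0][1] = min over k of (A[0][0] + B[0][1] = 7 + 6 = 13, A[0][1] + B[1][1] = 10 + -2 = 8) = 8 (attained at k = 1)
  C[1][0] = min over k of (A[1][0] + B[0][0] = -5 + 8 = 3, A[1][1] + B[1][0] = 6 + 7 = 13) = 3 (attained at k = 0)
  C[1][1] = min over k of (A[1][0] + B[0][1] = -5 + 6 = 1, A[1][1] + B[1][1] = 6 + -2 = 4) = 1 (attained at k = 0)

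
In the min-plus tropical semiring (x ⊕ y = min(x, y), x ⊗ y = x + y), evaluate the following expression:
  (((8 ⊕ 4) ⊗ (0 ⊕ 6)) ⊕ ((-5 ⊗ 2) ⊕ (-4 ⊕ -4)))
(((8 ⊕ 4) ⊗ (0 ⊕ 6)) ⊕ ((-5 ⊗ 2) ⊕ (-4 ⊕ -4))) = -4

Expand innermost to outermost. Recall ⊕ takes the minimum of its arguments and ⊗ takes their sum. Working out the expression (((8 ⊕ 4) ⊗ (0 ⊕ 6)) ⊕ ((-5 ⊗ 2) ⊕ (-4 ⊕ -4))) gives -4.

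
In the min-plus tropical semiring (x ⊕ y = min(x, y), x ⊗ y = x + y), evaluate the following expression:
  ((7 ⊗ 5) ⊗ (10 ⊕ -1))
((7 ⊗ 5) ⊗ (10 ⊕ -1)) = 11

Expand innermost to outermost. Recall ⊕ takes the minimum of its arguments and ⊗ takes their sum. Working out the expression ((7 ⊗ 5) ⊗ (10 ⊕ -1)) gives 11.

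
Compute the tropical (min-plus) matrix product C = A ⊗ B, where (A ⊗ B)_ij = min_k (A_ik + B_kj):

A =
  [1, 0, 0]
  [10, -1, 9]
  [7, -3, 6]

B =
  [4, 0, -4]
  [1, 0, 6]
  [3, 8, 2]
A ⊗ B =
  [1, 0, -3]
  [0, -1, 5]
  [-2, -3, 3]

Apply the min-plus product entry-by-entry:
  C[0][0] = min over k of (A[0][0] + B[0][0] = 1 + 4 = 5, A[0][1] + B[1][0] = 0 + 1 = 1, A[0][2] + B[2][0] = 0 + 3 = 3) = 1 (attained at k = 1)
  C[0][1] = min over k of (A[0][0] + B[0][1] = 1 + 0 = 1, A[0][1] + B[1][1] = 0 + 0 = 0, A[0][2] + B[2][1] = 0 + 8 = 8) = 0 (attained at k = 1)
  C[0][2] = min over k of (A[0][0] + B[0][2] = 1 + -4 = -3, A[0][1] + B[1][2] = 0 + 6 = 6, A[0][2] + B[2][2] = 0 + 2 = 2) = -3 (attained at k = 0)
  C[1][0] = min over k of (A[1][0] + B[0][0] = 10 + 4 = 14, A[1][1] + B[1][0] = -1 + 1 = 0, A[1][2] + B[2][0] = 9 + 3 = 12) = 0 (attained at k = 1)
  C[1][1] = min over k of (A[1][0] + B[0][1] = 10 + 0 = 10, A[1][1] + B[1][1] = -1 + 0 = -1, A[1][2] + B[2][1] = 9 + 8 = 17) = -1 (attained at k = 1)
  C[1][2] = min over k of (A[1][0] + B[0][2] = 10 + -4 = 6, A[1][1] + B[1][2] = -1 + 6 = 5, A[1][2] + B[2][2] = 9 + 2 = 11) = 5 (attained at k = 1)
  C[2][0] = min over k of (A[2][0] + B[0][0] = 7 + 4 = 11, A[2][1] + B[1][0] = -3 + 1 = -2, A[2][2] + B[2][0] = 6 + 3 = 9) = -2 (attained at k = 1)
  C[2][1] = min over k of (A[2][0] + B[0][1] = 7 + 0 = 7, A[2][1] + B[1][1] = -3 + 0 = -3, A[2][2] + B[2][1] = 6 + 8 = 14) = -3 (attained at k = 1)
  C[2][2] = min over k of (A[2][0] + B[0][2] = 7 + -4 = 3, A[2][1] + B[1][2] = -3 + 6 = 3, A[2][2] + B[2][2] = 6 + 2 = 8) = 3 (attained at k = 0)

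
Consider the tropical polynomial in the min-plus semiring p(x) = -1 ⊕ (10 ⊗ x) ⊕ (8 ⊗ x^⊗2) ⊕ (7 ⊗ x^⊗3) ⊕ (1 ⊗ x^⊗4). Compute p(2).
p(2) = -1

A tropical monomial a ⊗ x^⊗i evaluates to a + i · x. Evaluating each term at x = 2:
  Term 0 contributes -1 + 0 · 2 = -1
  Term 1 contributes 10 + 1 · 2 = 12
  Term 2 contributes 8 + 2 · 2 = 12
  Term 3 contributes 7 + 3 · 2 = 13
  Term 4 contributes 1 + 4 · 2 = 9
p(2) = ⊕ of these = min[-1, 12, 12, 13, 9] = -1.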